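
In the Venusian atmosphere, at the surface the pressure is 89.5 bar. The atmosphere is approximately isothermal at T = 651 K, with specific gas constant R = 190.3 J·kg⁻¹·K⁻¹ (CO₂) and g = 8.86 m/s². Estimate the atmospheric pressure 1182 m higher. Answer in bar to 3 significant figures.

P ≈ 82.2 bar

Scale height: H = RT/g = 190.3 × 651 / 8.86 = 13983 m.
Barometric formula: P = P₀ exp(−z/H).
z/H = 1182.0/13983 = 0.084531; exp(−0.084531) = 0.91894.
P = 89.5 × 0.91894 = 82.245 bar.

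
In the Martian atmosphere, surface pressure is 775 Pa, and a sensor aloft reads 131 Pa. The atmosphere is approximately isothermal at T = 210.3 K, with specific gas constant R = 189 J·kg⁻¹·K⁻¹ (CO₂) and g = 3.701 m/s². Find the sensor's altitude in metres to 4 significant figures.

z ≈ 19090 m

Scale height: H = RT/g = 189 × 210.3 / 3.701 = 10739 m.
Invert the barometric formula: z = H ln(P₀/P).
P₀/P = 775/131 = 5.9160; ln(5.9160) = 1.7777.
z = 10739 × 1.7777 = 19091 m.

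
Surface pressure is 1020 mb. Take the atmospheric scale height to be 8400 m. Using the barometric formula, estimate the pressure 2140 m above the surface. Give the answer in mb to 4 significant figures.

P ≈ 790.6 mb

Barometric formula: P = P₀ exp(−z/H).
z/H = 2140.0/8400.0 = 0.25476; exp(−0.25476) = 0.77510.
P = 1020 × 0.77510 = 790.60 mb.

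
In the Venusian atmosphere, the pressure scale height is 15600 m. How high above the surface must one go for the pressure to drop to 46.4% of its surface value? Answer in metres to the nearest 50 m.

Set P/P₀ = exp(−z/H) = 0.464, so z = −H ln(0.464).
−ln(0.464) = 0.76787; z = 15600 × 0.76787 = 11979 m.

z ≈ 12000 m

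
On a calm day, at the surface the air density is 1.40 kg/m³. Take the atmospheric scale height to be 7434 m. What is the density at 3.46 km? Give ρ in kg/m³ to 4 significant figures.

ρ ≈ 0.8790 kg/m³

In an isothermal atmosphere, density decays like pressure: ρ = ρ₀ exp(−z/H).
z/H = 3460.0/7434.0 = 0.46543; exp(−0.46543) = 0.62787.
ρ = 1.40 × 0.62787 = 0.87902 kg/m³.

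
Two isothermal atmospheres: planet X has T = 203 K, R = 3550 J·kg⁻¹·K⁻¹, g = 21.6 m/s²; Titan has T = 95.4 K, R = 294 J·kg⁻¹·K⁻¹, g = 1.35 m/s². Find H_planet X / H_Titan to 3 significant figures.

H_planet X/H_Titan ≈ 1.61

H = RT/g for each body.
H_planet X = 3550 × 203 / 21.6 = 33363 m.
H_Titan = 294 × 95.4 / 1.35 = 20776 m.
H_planet X/H_Titan = 33363/20776 = 1.6058.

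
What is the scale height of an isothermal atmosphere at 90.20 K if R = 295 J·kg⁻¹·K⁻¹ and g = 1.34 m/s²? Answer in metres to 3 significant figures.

H ≈ 19900 m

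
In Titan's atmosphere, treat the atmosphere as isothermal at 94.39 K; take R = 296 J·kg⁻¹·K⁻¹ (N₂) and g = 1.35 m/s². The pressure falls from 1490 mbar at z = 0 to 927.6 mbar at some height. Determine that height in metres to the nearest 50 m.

z ≈ 9800 m

Scale height: H = RT/g = 296 × 94.39 / 1.35 = 20696 m.
Invert the barometric formula: z = H ln(P₀/P).
P₀/P = 1490/927.6 = 1.6063; ln(1.6063) = 0.47393.
z = 20696 × 0.47393 = 9808.5 m.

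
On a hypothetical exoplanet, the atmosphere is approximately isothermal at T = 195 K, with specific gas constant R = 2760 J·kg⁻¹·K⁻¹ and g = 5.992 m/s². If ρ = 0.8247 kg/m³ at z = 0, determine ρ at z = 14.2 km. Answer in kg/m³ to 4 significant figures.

ρ ≈ 0.7041 kg/m³

Scale height: H = RT/g = 2760 × 195 / 5.992 = 89820 m.
In an isothermal atmosphere, density decays like pressure: ρ = ρ₀ exp(−z/H).
z/H = 14200/89820 = 0.15809; exp(−0.15809) = 0.85377.
ρ = 0.8247 × 0.85377 = 0.70410 kg/m³.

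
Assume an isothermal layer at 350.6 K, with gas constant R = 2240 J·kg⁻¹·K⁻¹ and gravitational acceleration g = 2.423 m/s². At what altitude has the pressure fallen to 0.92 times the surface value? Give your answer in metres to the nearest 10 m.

Scale height: H = RT/g = 2240 × 350.6 / 2.423 = 324120 m.
Set P/P₀ = exp(−z/H) = 0.92, so z = −H ln(0.92).
−ln(0.92) = 0.083382; z = 324120 × 0.083382 = 27026 m.

z ≈ 27030 m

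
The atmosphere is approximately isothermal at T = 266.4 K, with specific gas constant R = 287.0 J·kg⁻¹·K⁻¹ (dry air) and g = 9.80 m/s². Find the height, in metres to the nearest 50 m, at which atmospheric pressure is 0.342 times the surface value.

z ≈ 8350 m

Scale height: H = RT/g = 287.0 × 266.4 / 9.80 = 7801.7 m.
Set P/P₀ = exp(−z/H) = 0.342, so z = −H ln(0.342).
−ln(0.342) = 1.0729; z = 7801.7 × 1.0729 = 8370.4 m.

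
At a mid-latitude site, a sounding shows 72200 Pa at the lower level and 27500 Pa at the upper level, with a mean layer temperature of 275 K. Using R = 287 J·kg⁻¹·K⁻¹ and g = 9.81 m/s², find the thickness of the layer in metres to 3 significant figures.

Δz ≈ 7770 m

Hypsometric equation: Δz = (R T̄/g) ln(P₁/P₂).
R T̄/g = 287 × 275 / 9.81 = 8045.4 m.
ln(72200/27500) = ln(2.6255) = 0.96527.
Δz = 8045.4 × 0.96527 = 7766.0 m.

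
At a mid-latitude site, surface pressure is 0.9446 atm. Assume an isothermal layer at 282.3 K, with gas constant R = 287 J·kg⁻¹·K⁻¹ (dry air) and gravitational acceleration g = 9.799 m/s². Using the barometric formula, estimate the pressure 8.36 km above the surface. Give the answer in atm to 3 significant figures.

Scale height: H = RT/g = 287 × 282.3 / 9.799 = 8268.2 m.
Barometric formula: P = P₀ exp(−z/H).
z/H = 8360.0/8268.2 = 1.0111; exp(−1.0111) = 0.36382.
P = 0.9446 × 0.36382 = 0.34366 atm.

P ≈ 0.344 atm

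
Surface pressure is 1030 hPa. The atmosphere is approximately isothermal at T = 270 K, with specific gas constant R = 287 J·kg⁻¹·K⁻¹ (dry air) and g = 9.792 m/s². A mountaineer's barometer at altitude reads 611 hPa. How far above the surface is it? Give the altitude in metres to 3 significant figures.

Scale height: H = RT/g = 287 × 270 / 9.792 = 7913.6 m.
Invert the barometric formula: z = H ln(P₀/P).
P₀/P = 1030/611 = 1.6858; ln(1.6858) = 0.52224.
z = 7913.6 × 0.52224 = 4132.8 m.

z ≈ 4130 m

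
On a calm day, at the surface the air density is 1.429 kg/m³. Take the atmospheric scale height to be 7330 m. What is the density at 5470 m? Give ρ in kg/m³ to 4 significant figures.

In an isothermal atmosphere, density decays like pressure: ρ = ρ₀ exp(−z/H).
z/H = 5470.0/7330.0 = 0.74625; exp(−0.74625) = 0.47414.
ρ = 1.429 × 0.47414 = 0.67755 kg/m³.

ρ ≈ 0.6775 kg/m³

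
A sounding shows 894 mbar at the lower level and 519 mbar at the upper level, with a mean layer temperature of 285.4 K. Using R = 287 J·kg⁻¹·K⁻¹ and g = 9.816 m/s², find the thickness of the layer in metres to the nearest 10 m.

Δz ≈ 4540 m

Hypsometric equation: Δz = (R T̄/g) ln(P₁/P₂).
R T̄/g = 287 × 285.4 / 9.816 = 8344.5 m.
ln(894/519) = ln(1.7225) = 0.54378.
Δz = 8344.5 × 0.54378 = 4537.6 m.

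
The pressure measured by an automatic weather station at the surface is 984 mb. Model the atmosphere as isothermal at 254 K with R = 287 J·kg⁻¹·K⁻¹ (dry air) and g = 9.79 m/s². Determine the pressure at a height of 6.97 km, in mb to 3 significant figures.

Scale height: H = RT/g = 287 × 254 / 9.79 = 7446.2 m.
Barometric formula: P = P₀ exp(−z/H).
z/H = 6970.0/7446.2 = 0.93605; exp(−0.93605) = 0.39217.
P = 984 × 0.39217 = 385.90 mb.

P ≈ 386 mb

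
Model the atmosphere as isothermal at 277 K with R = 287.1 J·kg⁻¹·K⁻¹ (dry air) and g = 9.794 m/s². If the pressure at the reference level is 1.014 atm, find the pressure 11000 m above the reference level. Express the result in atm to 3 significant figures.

P ≈ 0.262 atm

Scale height: H = RT/g = 287.1 × 277 / 9.794 = 8119.9 m.
Barometric formula: P = P₀ exp(−z/H).
z/H = 11000/8119.9 = 1.3547; exp(−1.3547) = 0.25802.
P = 1.014 × 0.25802 = 0.26163 atm.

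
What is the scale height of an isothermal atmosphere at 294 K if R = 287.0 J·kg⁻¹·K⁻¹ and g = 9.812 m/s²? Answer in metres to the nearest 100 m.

H ≈ 8600 m

The scale height of an isothermal atmosphere is H = RT/g.
H = 287.0 × 294 / 9.812 = 84378/9.812 = 8599.5 m.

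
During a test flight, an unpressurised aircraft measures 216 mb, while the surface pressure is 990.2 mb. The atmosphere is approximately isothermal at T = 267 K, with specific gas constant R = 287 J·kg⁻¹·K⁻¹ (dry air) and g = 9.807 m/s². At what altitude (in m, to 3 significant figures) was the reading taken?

Scale height: H = RT/g = 287 × 267 / 9.807 = 7813.7 m.
Invert the barometric formula: z = H ln(P₀/P).
P₀/P = 990.2/216 = 4.5843; ln(4.5843) = 1.5226.
z = 7813.7 × 1.5226 = 11897 m.

z ≈ 11900 m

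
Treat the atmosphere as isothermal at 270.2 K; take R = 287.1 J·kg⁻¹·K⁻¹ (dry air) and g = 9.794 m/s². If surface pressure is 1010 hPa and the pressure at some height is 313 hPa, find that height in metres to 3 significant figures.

Scale height: H = RT/g = 287.1 × 270.2 / 9.794 = 7920.6 m.
Invert the barometric formula: z = H ln(P₀/P).
P₀/P = 1010/313 = 3.2268; ln(3.2268) = 1.1715.
z = 7920.6 × 1.1715 = 9279.0 m.

z ≈ 9280 m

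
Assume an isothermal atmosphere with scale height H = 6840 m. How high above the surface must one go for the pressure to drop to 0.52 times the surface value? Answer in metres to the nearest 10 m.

Set P/P₀ = exp(−z/H) = 0.52, so z = −H ln(0.52).
−ln(0.52) = 0.65393; z = 6840.0 × 0.65393 = 4472.9 m.

z ≈ 4470 m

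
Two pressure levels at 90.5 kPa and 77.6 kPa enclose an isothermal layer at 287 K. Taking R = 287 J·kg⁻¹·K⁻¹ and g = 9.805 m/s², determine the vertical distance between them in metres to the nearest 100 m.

Δz ≈ 1300 m

Hypsometric equation: Δz = (R T̄/g) ln(P₁/P₂).
R T̄/g = 287 × 287 / 9.805 = 8400.7 m.
ln(90.5/77.6) = ln(1.1662) = 0.15375.
Δz = 8400.7 × 0.15375 = 1291.6 m.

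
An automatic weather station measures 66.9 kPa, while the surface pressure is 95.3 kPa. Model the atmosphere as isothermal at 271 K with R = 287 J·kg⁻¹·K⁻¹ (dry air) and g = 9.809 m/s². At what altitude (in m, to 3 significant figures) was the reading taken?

Scale height: H = RT/g = 287 × 271 / 9.809 = 7929.1 m.
Invert the barometric formula: z = H ln(P₀/P).
P₀/P = 95.3/66.9 = 1.4245; ln(1.4245) = 0.35382.
z = 7929.1 × 0.35382 = 2805.5 m.

z ≈ 2810 m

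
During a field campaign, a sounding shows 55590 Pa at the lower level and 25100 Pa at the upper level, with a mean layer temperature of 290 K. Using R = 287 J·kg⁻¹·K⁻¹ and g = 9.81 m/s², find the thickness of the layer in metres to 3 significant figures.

Δz ≈ 6750 m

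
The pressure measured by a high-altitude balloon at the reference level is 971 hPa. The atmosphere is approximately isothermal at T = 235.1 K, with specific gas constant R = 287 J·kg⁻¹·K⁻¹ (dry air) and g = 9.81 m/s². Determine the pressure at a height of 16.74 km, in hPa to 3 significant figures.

Scale height: H = RT/g = 287 × 235.1 / 9.81 = 6878.1 m.
Barometric formula: P = P₀ exp(−z/H).
z/H = 16740/6878.1 = 2.4338; exp(−2.4338) = 0.087703.
P = 971 × 0.087703 = 85.160 hPa.

P ≈ 85.2 hPa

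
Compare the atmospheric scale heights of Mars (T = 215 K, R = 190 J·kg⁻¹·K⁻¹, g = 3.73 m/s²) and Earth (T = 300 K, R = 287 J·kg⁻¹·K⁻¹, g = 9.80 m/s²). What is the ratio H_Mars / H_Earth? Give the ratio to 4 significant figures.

H = RT/g for each body.
H_Mars = 190 × 215 / 3.73 = 10952 m.
H_Earth = 287 × 300 / 9.80 = 8785.7 m.
H_Mars/H_Earth = 10952/8785.7 = 1.2466.

H_Mars/H_Earth ≈ 1.247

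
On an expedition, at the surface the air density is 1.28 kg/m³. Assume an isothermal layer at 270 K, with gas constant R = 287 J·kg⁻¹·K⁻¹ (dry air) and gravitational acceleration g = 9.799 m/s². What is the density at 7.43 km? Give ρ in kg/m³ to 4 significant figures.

ρ ≈ 0.5002 kg/m³

Scale height: H = RT/g = 287 × 270 / 9.799 = 7907.9 m.
In an isothermal atmosphere, density decays like pressure: ρ = ρ₀ exp(−z/H).
z/H = 7430.0/7907.9 = 0.93957; exp(−0.93957) = 0.39080.
ρ = 1.28 × 0.39080 = 0.50022 kg/m³.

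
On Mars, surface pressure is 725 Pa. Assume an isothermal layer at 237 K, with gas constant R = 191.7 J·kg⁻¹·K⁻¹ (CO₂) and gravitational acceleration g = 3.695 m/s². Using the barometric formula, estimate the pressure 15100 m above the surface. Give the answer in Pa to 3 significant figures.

Scale height: H = RT/g = 191.7 × 237 / 3.695 = 12296 m.
Barometric formula: P = P₀ exp(−z/H).
z/H = 15100/12296 = 1.2280; exp(−1.2280) = 0.29288.
P = 725 × 0.29288 = 212.34 Pa.

P ≈ 212 Pa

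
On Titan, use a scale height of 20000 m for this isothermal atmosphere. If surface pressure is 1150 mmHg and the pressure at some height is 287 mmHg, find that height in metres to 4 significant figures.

z ≈ 27760 m

Invert the barometric formula: z = H ln(P₀/P).
P₀/P = 1150/287 = 4.0070; ln(4.0070) = 1.3880.
z = 20000 × 1.3880 = 27760 m.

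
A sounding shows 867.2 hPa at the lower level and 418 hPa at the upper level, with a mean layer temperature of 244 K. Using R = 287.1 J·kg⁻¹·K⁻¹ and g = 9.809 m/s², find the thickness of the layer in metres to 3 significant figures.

Hypsometric equation: Δz = (R T̄/g) ln(P₁/P₂).
R T̄/g = 287.1 × 244 / 9.809 = 7141.6 m.
ln(867.2/418) = ln(2.0746) = 0.72977.
Δz = 7141.6 × 0.72977 = 5211.7 m.

Δz ≈ 5210 m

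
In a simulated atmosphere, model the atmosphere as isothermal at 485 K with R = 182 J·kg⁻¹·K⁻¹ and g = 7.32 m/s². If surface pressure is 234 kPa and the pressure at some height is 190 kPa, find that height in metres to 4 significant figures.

Scale height: H = RT/g = 182 × 485 / 7.32 = 12059 m.
Invert the barometric formula: z = H ln(P₀/P).
P₀/P = 234/190 = 1.2316; ln(1.2316) = 0.20831.
z = 12059 × 0.20831 = 2512.0 m.

z ≈ 2512 m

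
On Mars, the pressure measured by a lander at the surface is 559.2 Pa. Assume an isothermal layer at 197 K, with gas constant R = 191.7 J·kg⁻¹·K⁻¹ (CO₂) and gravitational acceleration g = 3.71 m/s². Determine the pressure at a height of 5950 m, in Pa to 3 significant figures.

Scale height: H = RT/g = 191.7 × 197 / 3.71 = 10179 m.
Barometric formula: P = P₀ exp(−z/H).
z/H = 5950.0/10179 = 0.58454; exp(−0.58454) = 0.55736.
P = 559.2 × 0.55736 = 311.68 Pa.

P ≈ 312 Pa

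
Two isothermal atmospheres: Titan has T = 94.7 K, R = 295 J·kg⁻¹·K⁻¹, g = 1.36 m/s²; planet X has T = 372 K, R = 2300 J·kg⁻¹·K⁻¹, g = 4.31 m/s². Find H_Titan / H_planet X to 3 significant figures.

H = RT/g for each body.
H_Titan = 295 × 94.7 / 1.36 = 20542 m.
H_planet X = 2300 × 372 / 4.31 = 198520 m.
H_Titan/H_planet X = 20542/198520 = 0.10348.

H_Titan/H_planet X ≈ 0.103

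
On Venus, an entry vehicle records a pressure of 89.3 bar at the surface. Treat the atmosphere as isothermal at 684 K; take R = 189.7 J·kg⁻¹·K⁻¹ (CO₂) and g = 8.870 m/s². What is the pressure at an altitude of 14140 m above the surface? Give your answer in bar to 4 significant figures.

P ≈ 33.97 bar

Scale height: H = RT/g = 189.7 × 684 / 8.870 = 14629 m.
Barometric formula: P = P₀ exp(−z/H).
z/H = 14140/14629 = 0.96657; exp(−0.96657) = 0.38039.
P = 89.3 × 0.38039 = 33.969 bar.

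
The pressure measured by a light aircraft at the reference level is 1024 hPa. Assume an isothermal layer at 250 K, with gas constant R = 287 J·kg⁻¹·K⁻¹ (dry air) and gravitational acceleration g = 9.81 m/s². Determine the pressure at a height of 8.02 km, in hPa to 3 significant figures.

Scale height: H = RT/g = 287 × 250 / 9.81 = 7314.0 m.
Barometric formula: P = P₀ exp(−z/H).
z/H = 8020.0/7314.0 = 1.0965; exp(−1.0965) = 0.33404.
P = 1024 × 0.33404 = 342.06 hPa.

P ≈ 342 hPa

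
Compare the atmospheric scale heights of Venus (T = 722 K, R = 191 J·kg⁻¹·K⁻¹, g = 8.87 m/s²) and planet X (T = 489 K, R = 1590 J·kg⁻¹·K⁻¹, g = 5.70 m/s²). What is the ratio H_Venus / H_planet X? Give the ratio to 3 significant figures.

H_Venus/H_planet X ≈ 0.114

H = RT/g for each body.
H_Venus = 191 × 722 / 8.87 = 15547 m.
H_planet X = 1590 × 489 / 5.70 = 136410 m.
H_Venus/H_planet X = 15547/136410 = 0.11397.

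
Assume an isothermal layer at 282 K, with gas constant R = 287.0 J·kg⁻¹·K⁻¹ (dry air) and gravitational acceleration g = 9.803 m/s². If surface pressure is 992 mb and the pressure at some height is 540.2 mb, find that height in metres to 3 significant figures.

Scale height: H = RT/g = 287.0 × 282 / 9.803 = 8256.0 m.
Invert the barometric formula: z = H ln(P₀/P).
P₀/P = 992/540.2 = 1.8364; ln(1.8364) = 0.60781.
z = 8256.0 × 0.60781 = 5018.1 m.

z ≈ 5020 m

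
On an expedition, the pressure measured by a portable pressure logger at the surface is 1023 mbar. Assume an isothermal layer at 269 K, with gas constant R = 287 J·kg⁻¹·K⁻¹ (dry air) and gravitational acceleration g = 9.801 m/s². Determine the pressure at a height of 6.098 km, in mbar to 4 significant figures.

P ≈ 471.7 mbar

Scale height: H = RT/g = 287 × 269 / 9.801 = 7877.1 m.
Barometric formula: P = P₀ exp(−z/H).
z/H = 6098.0/7877.1 = 0.77414; exp(−0.77414) = 0.46110.
P = 1023 × 0.46110 = 471.71 mbar.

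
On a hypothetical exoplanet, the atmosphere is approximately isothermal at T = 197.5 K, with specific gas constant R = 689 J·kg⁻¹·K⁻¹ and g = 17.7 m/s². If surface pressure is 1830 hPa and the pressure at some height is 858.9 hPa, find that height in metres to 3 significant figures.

z ≈ 5820 m

Scale height: H = RT/g = 689 × 197.5 / 17.7 = 7688.0 m.
Invert the barometric formula: z = H ln(P₀/P).
P₀/P = 1830/858.9 = 2.1306; ln(2.1306) = 0.75640.
z = 7688.0 × 0.75640 = 5815.2 m.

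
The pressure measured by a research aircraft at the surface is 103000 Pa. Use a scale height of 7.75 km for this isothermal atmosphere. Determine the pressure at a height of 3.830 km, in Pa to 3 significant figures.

Barometric formula: P = P₀ exp(−z/H).
z/H = 3830.0/7750.0 = 0.49419; exp(−0.49419) = 0.61006.
P = 103000 × 0.61006 = 62836 Pa.

P ≈ 62800 Pa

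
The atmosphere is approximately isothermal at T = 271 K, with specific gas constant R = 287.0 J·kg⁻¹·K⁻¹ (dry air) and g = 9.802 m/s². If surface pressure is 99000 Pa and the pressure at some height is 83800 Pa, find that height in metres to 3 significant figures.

z ≈ 1320 m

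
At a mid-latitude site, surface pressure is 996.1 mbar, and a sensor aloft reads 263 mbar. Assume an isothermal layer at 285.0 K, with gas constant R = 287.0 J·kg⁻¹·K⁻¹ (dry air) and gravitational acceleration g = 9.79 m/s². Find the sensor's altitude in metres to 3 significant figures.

z ≈ 11100 m

Scale height: H = RT/g = 287.0 × 285.0 / 9.79 = 8355.0 m.
Invert the barometric formula: z = H ln(P₀/P).
P₀/P = 996.1/263 = 3.7875; ln(3.7875) = 1.3317.
z = 8355.0 × 1.3317 = 11126 m.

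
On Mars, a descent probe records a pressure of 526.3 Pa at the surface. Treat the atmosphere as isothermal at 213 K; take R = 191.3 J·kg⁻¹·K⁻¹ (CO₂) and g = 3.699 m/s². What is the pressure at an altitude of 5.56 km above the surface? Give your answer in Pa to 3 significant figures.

Scale height: H = RT/g = 191.3 × 213 / 3.699 = 11016 m.
Barometric formula: P = P₀ exp(−z/H).
z/H = 5560.0/11016 = 0.50472; exp(−0.50472) = 0.60367.
P = 526.3 × 0.60367 = 317.71 Pa.

P ≈ 318 Pa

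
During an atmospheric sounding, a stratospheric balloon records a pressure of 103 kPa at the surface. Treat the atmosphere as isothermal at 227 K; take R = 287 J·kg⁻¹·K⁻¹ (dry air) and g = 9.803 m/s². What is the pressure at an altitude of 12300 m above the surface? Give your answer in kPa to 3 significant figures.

Scale height: H = RT/g = 287 × 227 / 9.803 = 6645.8 m.
Barometric formula: P = P₀ exp(−z/H).
z/H = 12300/6645.8 = 1.8508; exp(−1.8508) = 0.15711.
P = 103 × 0.15711 = 16.182 kPa.

P ≈ 16.2 kPa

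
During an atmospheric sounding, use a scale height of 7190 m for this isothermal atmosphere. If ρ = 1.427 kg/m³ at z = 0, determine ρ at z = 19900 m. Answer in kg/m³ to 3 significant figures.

ρ ≈ 0.0896 kg/m³

In an isothermal atmosphere, density decays like pressure: ρ = ρ₀ exp(−z/H).
z/H = 19900/7190.0 = 2.7677; exp(−2.7677) = 0.062806.
ρ = 1.427 × 0.062806 = 0.089624 kg/m³.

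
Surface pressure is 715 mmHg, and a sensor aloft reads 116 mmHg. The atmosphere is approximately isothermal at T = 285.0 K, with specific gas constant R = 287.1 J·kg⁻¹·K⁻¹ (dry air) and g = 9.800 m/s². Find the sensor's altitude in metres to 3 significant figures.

z ≈ 15200 m

Scale height: H = RT/g = 287.1 × 285.0 / 9.800 = 8349.3 m.
Invert the barometric formula: z = H ln(P₀/P).
P₀/P = 715/116 = 6.1638; ln(6.1638) = 1.8187.
z = 8349.3 × 1.8187 = 15185 m.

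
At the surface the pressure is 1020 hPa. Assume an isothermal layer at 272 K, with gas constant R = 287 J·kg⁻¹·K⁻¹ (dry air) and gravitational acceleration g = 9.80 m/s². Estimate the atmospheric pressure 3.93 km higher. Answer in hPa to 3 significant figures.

Scale height: H = RT/g = 287 × 272 / 9.80 = 7965.7 m.
Barometric formula: P = P₀ exp(−z/H).
z/H = 3930.0/7965.7 = 0.49337; exp(−0.49337) = 0.61057.
P = 1020 × 0.61057 = 622.78 hPa.

P ≈ 623 hPa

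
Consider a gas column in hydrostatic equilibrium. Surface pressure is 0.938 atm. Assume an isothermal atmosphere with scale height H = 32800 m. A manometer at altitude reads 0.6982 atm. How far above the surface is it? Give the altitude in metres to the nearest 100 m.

Invert the barometric formula: z = H ln(P₀/P).
P₀/P = 0.938/0.6982 = 1.3435; ln(1.3435) = 0.29528.
z = 32800 × 0.29528 = 9685.2 m.

z ≈ 9700 m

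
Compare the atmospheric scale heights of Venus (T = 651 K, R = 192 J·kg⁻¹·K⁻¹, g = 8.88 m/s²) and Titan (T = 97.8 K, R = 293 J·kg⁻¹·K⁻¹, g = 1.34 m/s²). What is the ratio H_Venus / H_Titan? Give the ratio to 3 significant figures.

H_Venus/H_Titan ≈ 0.658

H = RT/g for each body.
H_Venus = 192 × 651 / 8.88 = 14076 m.
H_Titan = 293 × 97.8 / 1.34 = 21385 m.
H_Venus/H_Titan = 14076/21385 = 0.65822.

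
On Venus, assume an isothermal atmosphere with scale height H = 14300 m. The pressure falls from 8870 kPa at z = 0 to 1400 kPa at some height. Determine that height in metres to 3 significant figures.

Invert the barometric formula: z = H ln(P₀/P).
P₀/P = 8870/1400 = 6.3357; ln(6.3357) = 1.8462.
z = 14300 × 1.8462 = 26401 m.

z ≈ 26400 m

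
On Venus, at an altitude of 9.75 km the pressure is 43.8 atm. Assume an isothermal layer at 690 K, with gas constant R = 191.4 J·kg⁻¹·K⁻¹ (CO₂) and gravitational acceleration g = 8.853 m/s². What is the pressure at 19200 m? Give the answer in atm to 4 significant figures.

Scale height: H = RT/g = 191.4 × 690 / 8.853 = 14918 m.
Between two levels, P₂ = P₁ exp(−Δz/H) with Δz = z₂ − z₁.
Δz = 19200 − 9750.0 = 9450.0 m; Δz/H = 9450.0/14918 = 0.63346.
P₂ = 43.8 × exp(−0.63346) = 43.8 × 0.53075 = 23.247 atm.

P ≈ 23.25 atm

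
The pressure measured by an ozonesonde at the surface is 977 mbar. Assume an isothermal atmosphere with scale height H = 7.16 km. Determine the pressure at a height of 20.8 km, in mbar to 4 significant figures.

P ≈ 53.49 mbar

Barometric formula: P = P₀ exp(−z/H).
z/H = 20800/7160.0 = 2.9050; exp(−2.9050) = 0.054749.
P = 977 × 0.054749 = 53.490 mbar.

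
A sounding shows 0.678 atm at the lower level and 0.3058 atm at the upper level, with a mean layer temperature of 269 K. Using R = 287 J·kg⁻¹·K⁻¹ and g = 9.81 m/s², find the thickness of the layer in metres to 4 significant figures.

Hypsometric equation: Δz = (R T̄/g) ln(P₁/P₂).
R T̄/g = 287 × 269 / 9.81 = 7869.8 m.
ln(0.678/0.3058) = ln(2.2171) = 0.79620.
Δz = 7869.8 × 0.79620 = 6265.9 m.

Δz ≈ 6266 m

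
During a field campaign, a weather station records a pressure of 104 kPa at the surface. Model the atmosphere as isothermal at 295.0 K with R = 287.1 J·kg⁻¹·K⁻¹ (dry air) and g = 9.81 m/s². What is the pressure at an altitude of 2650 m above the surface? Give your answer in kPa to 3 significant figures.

P ≈ 76.5 kPa

Scale height: H = RT/g = 287.1 × 295.0 / 9.81 = 8633.5 m.
Barometric formula: P = P₀ exp(−z/H).
z/H = 2650.0/8633.5 = 0.30694; exp(−0.30694) = 0.73569.
P = 104 × 0.73569 = 76.512 kPa.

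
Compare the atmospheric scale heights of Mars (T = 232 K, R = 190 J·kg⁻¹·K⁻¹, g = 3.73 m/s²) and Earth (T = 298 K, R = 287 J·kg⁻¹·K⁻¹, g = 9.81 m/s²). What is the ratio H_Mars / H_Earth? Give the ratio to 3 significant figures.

H = RT/g for each body.
H_Mars = 190 × 232 / 3.73 = 11818 m.
H_Earth = 287 × 298 / 9.81 = 8718.2 m.
H_Mars/H_Earth = 11818/8718.2 = 1.3556.

H_Mars/H_Earth ≈ 1.36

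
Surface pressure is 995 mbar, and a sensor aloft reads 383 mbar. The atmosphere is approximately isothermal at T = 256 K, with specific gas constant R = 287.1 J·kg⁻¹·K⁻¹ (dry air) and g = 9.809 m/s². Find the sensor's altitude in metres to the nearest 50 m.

z ≈ 7150 m

Scale height: H = RT/g = 287.1 × 256 / 9.809 = 7492.9 m.
Invert the barometric formula: z = H ln(P₀/P).
P₀/P = 995/383 = 2.5979; ln(2.5979) = 0.95470.
z = 7492.9 × 0.95470 = 7153.5 m.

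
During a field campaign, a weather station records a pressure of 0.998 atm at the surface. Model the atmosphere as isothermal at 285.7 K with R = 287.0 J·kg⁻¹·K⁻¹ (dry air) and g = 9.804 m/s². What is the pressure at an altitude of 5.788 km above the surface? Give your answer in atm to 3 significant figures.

P ≈ 0.500 atm

Scale height: H = RT/g = 287.0 × 285.7 / 9.804 = 8363.5 m.
Barometric formula: P = P₀ exp(−z/H).
z/H = 5788.0/8363.5 = 0.69205; exp(−0.69205) = 0.50055.
P = 0.998 × 0.50055 = 0.49955 atm.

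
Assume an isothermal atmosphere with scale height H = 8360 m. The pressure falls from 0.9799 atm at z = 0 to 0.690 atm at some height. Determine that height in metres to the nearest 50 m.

Invert the barometric formula: z = H ln(P₀/P).
P₀/P = 0.9799/0.690 = 1.4201; ln(1.4201) = 0.35073.
z = 8360.0 × 0.35073 = 2932.1 m.

z ≈ 2950 m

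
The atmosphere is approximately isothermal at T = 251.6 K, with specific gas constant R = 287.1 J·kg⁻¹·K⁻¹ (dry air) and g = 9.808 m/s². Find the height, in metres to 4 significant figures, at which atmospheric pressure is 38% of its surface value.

z ≈ 7126 m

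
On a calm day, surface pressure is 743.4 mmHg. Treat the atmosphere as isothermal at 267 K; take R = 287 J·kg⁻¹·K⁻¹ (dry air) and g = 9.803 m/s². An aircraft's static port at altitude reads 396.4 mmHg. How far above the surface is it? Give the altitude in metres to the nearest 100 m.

Scale height: H = RT/g = 287 × 267 / 9.803 = 7816.9 m.
Invert the barometric formula: z = H ln(P₀/P).
P₀/P = 743.4/396.4 = 1.8754; ln(1.8754) = 0.62882.
z = 7816.9 × 0.62882 = 4915.4 m.

z ≈ 4900 m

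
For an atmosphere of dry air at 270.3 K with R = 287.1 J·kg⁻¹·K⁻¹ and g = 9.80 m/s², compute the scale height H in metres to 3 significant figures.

The scale height of an isothermal atmosphere is H = RT/g.
H = 287.1 × 270.3 / 9.80 = 77603/9.80 = 7918.7 m.

H ≈ 7920 m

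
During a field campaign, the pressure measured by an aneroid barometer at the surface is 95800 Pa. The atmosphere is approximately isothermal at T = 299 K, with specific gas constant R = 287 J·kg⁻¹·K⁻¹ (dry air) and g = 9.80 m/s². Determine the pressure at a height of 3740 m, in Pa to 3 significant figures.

P ≈ 62500 Pa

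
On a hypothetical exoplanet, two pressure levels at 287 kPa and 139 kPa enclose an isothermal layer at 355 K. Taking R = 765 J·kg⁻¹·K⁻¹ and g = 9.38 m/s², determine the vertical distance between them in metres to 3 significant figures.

Hypsometric equation: Δz = (R T̄/g) ln(P₁/P₂).
R T̄/g = 765 × 355 / 9.38 = 28953 m.
ln(287/139) = ln(2.0647) = 0.72498.
Δz = 28953 × 0.72498 = 20990 m.

Δz ≈ 21000 m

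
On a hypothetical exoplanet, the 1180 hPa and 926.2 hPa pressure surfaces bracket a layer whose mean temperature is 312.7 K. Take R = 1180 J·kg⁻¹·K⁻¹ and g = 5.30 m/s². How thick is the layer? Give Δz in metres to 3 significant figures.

Hypsometric equation: Δz = (R T̄/g) ln(P₁/P₂).
R T̄/g = 1180 × 312.7 / 5.30 = 69620 m.
ln(1180/926.2) = ln(1.2740) = 0.24216.
Δz = 69620 × 0.24216 = 16859 m.

Δz ≈ 16900 m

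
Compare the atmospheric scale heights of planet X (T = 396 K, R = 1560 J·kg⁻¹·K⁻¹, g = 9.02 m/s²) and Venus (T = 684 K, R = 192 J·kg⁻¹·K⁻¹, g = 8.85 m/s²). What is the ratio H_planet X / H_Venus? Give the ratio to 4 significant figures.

H = RT/g for each body.
H_planet X = 1560 × 396 / 9.02 = 68488 m.
H_Venus = 192 × 684 / 8.85 = 14839 m.
H_planet X/H_Venus = 68488/14839 = 4.6154.

H_planet X/H_Venus ≈ 4.615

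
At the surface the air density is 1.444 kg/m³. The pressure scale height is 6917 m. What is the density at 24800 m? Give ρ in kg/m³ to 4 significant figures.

In an isothermal atmosphere, density decays like pressure: ρ = ρ₀ exp(−z/H).
z/H = 24800/6917.0 = 3.5854; exp(−3.5854) = 0.027726.
ρ = 1.444 × 0.027726 = 0.040036 kg/m³.

ρ ≈ 0.04004 kg/m³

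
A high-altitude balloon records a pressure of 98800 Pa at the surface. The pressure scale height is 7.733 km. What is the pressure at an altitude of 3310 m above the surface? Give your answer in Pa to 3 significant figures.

P ≈ 64400 Pa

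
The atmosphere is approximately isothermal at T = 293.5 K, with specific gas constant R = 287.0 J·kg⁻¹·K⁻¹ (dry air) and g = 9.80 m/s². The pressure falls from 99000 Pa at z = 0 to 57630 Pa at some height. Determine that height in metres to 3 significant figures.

z ≈ 4650 m

Scale height: H = RT/g = 287.0 × 293.5 / 9.80 = 8595.4 m.
Invert the barometric formula: z = H ln(P₀/P).
P₀/P = 99000/57630 = 1.7179; ln(1.7179) = 0.54110.
z = 8595.4 × 0.54110 = 4651.0 m.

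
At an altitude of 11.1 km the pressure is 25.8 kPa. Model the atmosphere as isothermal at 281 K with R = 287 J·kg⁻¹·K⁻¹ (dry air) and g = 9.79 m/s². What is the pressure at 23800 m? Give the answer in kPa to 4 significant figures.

P ≈ 5.522 kPa

Scale height: H = RT/g = 287 × 281 / 9.79 = 8237.7 m.
Between two levels, P₂ = P₁ exp(−Δz/H) with Δz = z₂ − z₁.
Δz = 23800 − 11100 = 12700 m; Δz/H = 12700/8237.7 = 1.5417.
P₂ = 25.8 × exp(−1.5417) = 25.8 × 0.21402 = 5.5217 kPa.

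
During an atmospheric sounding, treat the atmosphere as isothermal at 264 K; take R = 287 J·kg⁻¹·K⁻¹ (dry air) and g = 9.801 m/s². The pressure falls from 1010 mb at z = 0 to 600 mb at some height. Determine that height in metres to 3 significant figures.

z ≈ 4030 m

Scale height: H = RT/g = 287 × 264 / 9.801 = 7730.6 m.
Invert the barometric formula: z = H ln(P₀/P).
P₀/P = 1010/600 = 1.6833; ln(1.6833) = 0.52076.
z = 7730.6 × 0.52076 = 4025.8 m.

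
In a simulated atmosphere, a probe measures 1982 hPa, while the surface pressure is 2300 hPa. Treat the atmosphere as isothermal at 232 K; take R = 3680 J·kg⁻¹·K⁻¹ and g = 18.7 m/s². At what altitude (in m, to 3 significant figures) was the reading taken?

Scale height: H = RT/g = 3680 × 232 / 18.7 = 45656 m.
Invert the barometric formula: z = H ln(P₀/P).
P₀/P = 2300/1982 = 1.1604; ln(1.1604) = 0.14876.
z = 45656 × 0.14876 = 6791.8 m.

z ≈ 6790 m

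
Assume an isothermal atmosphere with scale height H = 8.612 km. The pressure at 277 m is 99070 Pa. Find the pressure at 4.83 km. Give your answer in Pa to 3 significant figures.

Between two levels, P₂ = P₁ exp(−Δz/H) with Δz = z₂ − z₁.
Δz = 4830.0 − 277.00 = 4553.0 m; Δz/H = 4553.0/8612.0 = 0.52868.
P₂ = 99070 × exp(−0.52868) = 99070 × 0.58938 = 58390 Pa.

P ≈ 58400 Pa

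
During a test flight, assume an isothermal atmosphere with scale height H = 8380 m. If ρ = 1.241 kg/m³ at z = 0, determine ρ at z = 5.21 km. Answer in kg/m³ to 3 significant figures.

In an isothermal atmosphere, density decays like pressure: ρ = ρ₀ exp(−z/H).
z/H = 5210.0/8380.0 = 0.62172; exp(−0.62172) = 0.53702.
ρ = 1.241 × 0.53702 = 0.66644 kg/m³.

ρ ≈ 0.666 kg/m³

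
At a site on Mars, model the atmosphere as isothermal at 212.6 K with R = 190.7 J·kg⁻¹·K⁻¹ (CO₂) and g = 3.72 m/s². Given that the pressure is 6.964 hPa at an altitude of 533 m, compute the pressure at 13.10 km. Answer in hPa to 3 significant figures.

P ≈ 2.20 hPa

Scale height: H = RT/g = 190.7 × 212.6 / 3.72 = 10899 m.
Between two levels, P₂ = P₁ exp(−Δz/H) with Δz = z₂ − z₁.
Δz = 13100 − 533.00 = 12567 m; Δz/H = 12567/10899 = 1.1530.
P₂ = 6.964 × exp(−1.1530) = 6.964 × 0.31569 = 2.1985 hPa.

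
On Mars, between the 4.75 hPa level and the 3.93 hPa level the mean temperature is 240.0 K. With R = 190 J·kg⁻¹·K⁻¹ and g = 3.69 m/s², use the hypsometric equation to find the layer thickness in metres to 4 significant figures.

Δz ≈ 2342 m

Hypsometric equation: Δz = (R T̄/g) ln(P₁/P₂).
R T̄/g = 190 × 240.0 / 3.69 = 12358 m.
ln(4.75/3.93) = ln(1.2087) = 0.18955.
Δz = 12358 × 0.18955 = 2342.5 m.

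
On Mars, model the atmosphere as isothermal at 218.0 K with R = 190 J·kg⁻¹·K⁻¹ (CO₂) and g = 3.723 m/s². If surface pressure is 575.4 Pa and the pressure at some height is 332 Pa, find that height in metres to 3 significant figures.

Scale height: H = RT/g = 190 × 218.0 / 3.723 = 11125 m.
Invert the barometric formula: z = H ln(P₀/P).
P₀/P = 575.4/332 = 1.7331; ln(1.7331) = 0.54991.
z = 11125 × 0.54991 = 6117.7 m.

z ≈ 6120 m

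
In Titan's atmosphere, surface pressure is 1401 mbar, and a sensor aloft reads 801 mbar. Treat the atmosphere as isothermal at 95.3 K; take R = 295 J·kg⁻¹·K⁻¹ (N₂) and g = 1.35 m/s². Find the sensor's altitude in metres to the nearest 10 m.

z ≈ 11640 m

Scale height: H = RT/g = 295 × 95.3 / 1.35 = 20825 m.
Invert the barometric formula: z = H ln(P₀/P).
P₀/P = 1401/801 = 1.7491; ln(1.7491) = 0.55910.
z = 20825 × 0.55910 = 11643 m.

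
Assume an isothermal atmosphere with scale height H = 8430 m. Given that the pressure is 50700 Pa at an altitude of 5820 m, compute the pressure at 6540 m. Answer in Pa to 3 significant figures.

Between two levels, P₂ = P₁ exp(−Δz/H) with Δz = z₂ − z₁.
Δz = 6540.0 − 5820.0 = 720.00 m; Δz/H = 720.00/8430.0 = 0.085409.
P₂ = 50700 × exp(−0.085409) = 50700 × 0.91814 = 46550 Pa.

P ≈ 46500 Pa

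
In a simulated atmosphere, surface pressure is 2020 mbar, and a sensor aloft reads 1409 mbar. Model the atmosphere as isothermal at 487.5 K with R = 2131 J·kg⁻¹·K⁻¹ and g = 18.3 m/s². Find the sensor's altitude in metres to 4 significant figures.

Scale height: H = RT/g = 2131 × 487.5 / 18.3 = 56768 m.
Invert the barometric formula: z = H ln(P₀/P).
P₀/P = 2020/1409 = 1.4336; ln(1.4336) = 0.36019.
z = 56768 × 0.36019 = 20447 m.

z ≈ 20450 m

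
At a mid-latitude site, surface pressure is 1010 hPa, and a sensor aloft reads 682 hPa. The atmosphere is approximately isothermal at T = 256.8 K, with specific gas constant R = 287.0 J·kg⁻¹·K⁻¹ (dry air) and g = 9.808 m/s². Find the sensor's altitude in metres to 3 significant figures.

z ≈ 2950 m

Scale height: H = RT/g = 287.0 × 256.8 / 9.808 = 7514.4 m.
Invert the barometric formula: z = H ln(P₀/P).
P₀/P = 1010/682 = 1.4809; ln(1.4809) = 0.39265.
z = 7514.4 × 0.39265 = 2950.5 m.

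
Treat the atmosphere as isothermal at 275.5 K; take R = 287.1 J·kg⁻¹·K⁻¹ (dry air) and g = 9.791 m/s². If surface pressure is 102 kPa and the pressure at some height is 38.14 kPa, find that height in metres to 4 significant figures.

z ≈ 7947 m

Scale height: H = RT/g = 287.1 × 275.5 / 9.791 = 8078.4 m.
Invert the barometric formula: z = H ln(P₀/P).
P₀/P = 102/38.14 = 2.6744; ln(2.6744) = 0.98373.
z = 8078.4 × 0.98373 = 7947.0 m.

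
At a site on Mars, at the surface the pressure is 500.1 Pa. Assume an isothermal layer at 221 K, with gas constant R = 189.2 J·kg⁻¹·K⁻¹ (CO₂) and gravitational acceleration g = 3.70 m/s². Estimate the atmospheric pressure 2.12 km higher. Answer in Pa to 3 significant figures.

P ≈ 415 Pa

Scale height: H = RT/g = 189.2 × 221 / 3.70 = 11301 m.
Barometric formula: P = P₀ exp(−z/H).
z/H = 2120.0/11301 = 0.18759; exp(−0.18759) = 0.82895.
P = 500.1 × 0.82895 = 414.56 Pa.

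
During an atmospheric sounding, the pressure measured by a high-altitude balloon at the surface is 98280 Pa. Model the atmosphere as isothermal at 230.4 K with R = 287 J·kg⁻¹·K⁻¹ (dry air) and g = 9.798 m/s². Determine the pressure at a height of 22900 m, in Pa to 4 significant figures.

P ≈ 3302 Pa

Scale height: H = RT/g = 287 × 230.4 / 9.798 = 6748.8 m.
Barometric formula: P = P₀ exp(−z/H).
z/H = 22900/6748.8 = 3.3932; exp(−3.3932) = 0.033601.
P = 98280 × 0.033601 = 3302.3 Pa.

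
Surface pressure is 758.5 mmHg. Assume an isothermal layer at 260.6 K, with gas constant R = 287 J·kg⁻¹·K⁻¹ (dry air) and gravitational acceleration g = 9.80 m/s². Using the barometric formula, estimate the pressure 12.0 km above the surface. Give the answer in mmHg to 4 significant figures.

Scale height: H = RT/g = 287 × 260.6 / 9.80 = 7631.9 m.
Barometric formula: P = P₀ exp(−z/H).
z/H = 12000/7631.9 = 1.5723; exp(−1.5723) = 0.20757.
P = 758.5 × 0.20757 = 157.44 mmHg.

P ≈ 157.4 mmHg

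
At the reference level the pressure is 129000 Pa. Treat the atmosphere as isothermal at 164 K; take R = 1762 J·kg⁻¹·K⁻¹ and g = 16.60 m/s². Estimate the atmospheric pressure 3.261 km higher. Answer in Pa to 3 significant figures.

P ≈ 107000 Pa

Scale height: H = RT/g = 1762 × 164 / 16.60 = 17408 m.
Barometric formula: P = P₀ exp(−z/H).
z/H = 3261.0/17408 = 0.18733; exp(−0.18733) = 0.82917.
P = 129000 × 0.82917 = 106960 Pa.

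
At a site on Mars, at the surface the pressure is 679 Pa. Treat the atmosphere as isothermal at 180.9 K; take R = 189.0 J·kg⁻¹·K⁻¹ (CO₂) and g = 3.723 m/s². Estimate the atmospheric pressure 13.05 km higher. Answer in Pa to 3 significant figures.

Scale height: H = RT/g = 189.0 × 180.9 / 3.723 = 9183.5 m.
Barometric formula: P = P₀ exp(−z/H).
z/H = 13050/9183.5 = 1.4210; exp(−1.4210) = 0.24147.
P = 679 × 0.24147 = 163.96 Pa.

P ≈ 164 Pa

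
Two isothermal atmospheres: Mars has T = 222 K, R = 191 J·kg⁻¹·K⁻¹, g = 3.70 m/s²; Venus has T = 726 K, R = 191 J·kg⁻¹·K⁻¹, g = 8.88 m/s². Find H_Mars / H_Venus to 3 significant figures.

H = RT/g for each body.
H_Mars = 191 × 222 / 3.70 = 11460 m.
H_Venus = 191 × 726 / 8.88 = 15616 m.
H_Mars/H_Venus = 11460/15616 = 0.73386.

H_Mars/H_Venus ≈ 0.734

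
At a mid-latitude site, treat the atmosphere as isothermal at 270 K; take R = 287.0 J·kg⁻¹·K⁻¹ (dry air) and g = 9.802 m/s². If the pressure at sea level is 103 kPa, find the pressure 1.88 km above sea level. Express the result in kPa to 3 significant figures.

Scale height: H = RT/g = 287.0 × 270 / 9.802 = 7905.5 m.
Barometric formula: P = P₀ exp(−z/H).
z/H = 1880.0/7905.5 = 0.23781; exp(−0.23781) = 0.78835.
P = 103 × 0.78835 = 81.200 kPa.

P ≈ 81.2 kPa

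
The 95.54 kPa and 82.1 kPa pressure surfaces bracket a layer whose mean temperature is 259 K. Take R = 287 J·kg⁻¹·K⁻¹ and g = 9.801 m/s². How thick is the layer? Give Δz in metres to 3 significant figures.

Δz ≈ 1150 m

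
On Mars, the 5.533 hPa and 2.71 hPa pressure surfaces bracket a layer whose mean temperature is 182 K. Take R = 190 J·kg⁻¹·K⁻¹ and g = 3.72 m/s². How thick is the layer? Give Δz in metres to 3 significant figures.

Hypsometric equation: Δz = (R T̄/g) ln(P₁/P₂).
R T̄/g = 190 × 182 / 3.72 = 9295.7 m.
ln(5.533/2.71) = ln(2.0417) = 0.71378.
Δz = 9295.7 × 0.71378 = 6635.1 m.

Δz ≈ 6640 m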